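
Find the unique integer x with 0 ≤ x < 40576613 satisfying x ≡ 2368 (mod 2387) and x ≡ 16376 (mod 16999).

37533169

Write x = 2368 + 2387·k. Then 2387·k ≡ 16376 − 2368 ≡ 14008 (mod 16999).
Need 2387⁻¹ mod 16999. Extended Euclid on (16999, 2387):
16999 = 7×2387 + 290
2387 = 8×290 + 67
290 = 4×67 + 22
67 = 3×22 + 1
22 = 22×1 + 0
Back-substitute:
1 = 67 − 3·22
1 = −3·290 + 13·67
1 = 13·2387 − 107·290
1 = −107·16999 + 762·2387
2387⁻¹ ≡ 762 (mod 16999), so k ≡ 762·14008 ≡ 15723 (mod 16999).
x = 2368 + 2387·15723 = 37533169.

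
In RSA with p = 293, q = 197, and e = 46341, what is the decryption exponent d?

19517

φ(n) = (p−1)(q−1) = 292·196 = 57232.
Need d with 46341·d ≡ 1 (mod 57232). Apply the extended Euclidean algorithm:
57232 = 1×46341 + 10891
46341 = 4×10891 + 2777
10891 = 3×2777 + 2560
2777 = 1×2560 + 217
2560 = 11×217 + 173
217 = 1×173 + 44
173 = 3×44 + 41
44 = 1×41 + 3
41 = 13×3 + 2
3 = 1×2 + 1
2 = 2×1 + 0
Back-substitute:
1 = 3 − 2
1 = −41 + 14·3
1 = 14·44 − 15·41
1 = −15·173 + 59·44
1 = 59·217 − 74·173
1 = −74·2560 + 873·217
1 = 873·2777 − 947·2560
1 = −947·10891 + 3714·2777
1 = 3714·46341 − 15803·10891
1 = −15803·57232 + 19517·46341
So 46341·19517 ≡ 1 (mod 57232), hence d = 19517.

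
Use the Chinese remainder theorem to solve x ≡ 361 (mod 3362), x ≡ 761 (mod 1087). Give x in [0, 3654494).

3053057

Write x = 361 + 3362·k. Then 3362·k ≡ 761 − 361 ≡ 400 (mod 1087).
Need 3362⁻¹ mod 1087. Extended Euclid on (1087, 101):
1087 = 10·101 + 77
101 = 1·77 + 24
77 = 3·24 + 5
24 = 4·5 + 4
5 = 1·4 + 1
4 = 4·1 + 0
Back-substitute:
1 = 5 − 4
1 = −24 + 5·5
1 = 5·77 − 16·24
1 = −16·101 + 21·77
1 = 21·1087 − 226·101
3362⁻¹ ≡ 861 (mod 1087), so k ≡ 861·400 ≡ 908 (mod 1087).
x = 361 + 3362·908 = 3053057.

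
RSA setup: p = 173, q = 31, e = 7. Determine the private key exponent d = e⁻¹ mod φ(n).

φ(n) = (p−1)(q−1) = 172·30 = 5160.
Need d with 7·d ≡ 1 (mod 5160). Apply the extended Euclidean algorithm:
5160 = 737·7 + 1
7 = 7·1 + 0
Back-substitute:
1 = 5160 − 737·7
So 7·(-737) ≡ 1 (mod 5160), hence d ≡ -737 ≡ 4423 (mod 5160).

4423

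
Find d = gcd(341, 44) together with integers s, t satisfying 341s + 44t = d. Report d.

Apply Euclid's algorithm to 341 and 44:
341 = 7·44 + 33
44 = 1·33 + 11
33 = 3·11 + 0
gcd(341, 44) = 11.
Express as a combination:
11 = 44 − 33
11 = −341 + 8·44
So 11 = (-1)·341 + (8)·44.

11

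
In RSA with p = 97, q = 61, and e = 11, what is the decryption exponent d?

φ(n) = (p−1)(q−1) = 96·60 = 5760.
Need d with 11·d ≡ 1 (mod 5760). Apply the extended Euclidean algorithm:
5760 = 523×11 + 7
11 = 1×7 + 4
7 = 1×4 + 3
4 = 1×3 + 1
3 = 3×1 + 0
Back-substitute:
1 = 4 − 3
1 = −7 + 2·4
1 = 2·11 − 3·7
1 = −3·5760 + 1571·11
So 11·1571 ≡ 1 (mod 5760), hence d = 1571.

1571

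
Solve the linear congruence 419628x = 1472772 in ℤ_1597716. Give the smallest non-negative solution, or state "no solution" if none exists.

First find gcd(419628, 1597716):
1597716 = 3*419628 + 338832
419628 = 1*338832 + 80796
338832 = 4*80796 + 15648
80796 = 5*15648 + 2556
15648 = 6*2556 + 312
2556 = 8*312 + 60
312 = 5*60 + 12
60 = 5*12 + 0
gcd = 12 and 12 | 1472772, so solutions exist. Divide through by 12: 34969x ≡ 122731 (mod 133143).
Now find 34969⁻¹ mod 133143:
133143 = 3×34969 + 28236
34969 = 1×28236 + 6733
28236 = 4×6733 + 1304
6733 = 5×1304 + 213
1304 = 6×213 + 26
213 = 8×26 + 5
26 = 5×5 + 1
5 = 5×1 + 0
Back-substitute:
1 = 26 − 5·5
1 = −5·213 + 41·26
1 = 41·1304 − 251·213
1 = −251·6733 + 1296·1304
1 = 1296·28236 − 5435·6733
1 = −5435·34969 + 6731·28236
1 = 6731·133143 − 25628·34969
So 34969·(-25628) ≡ 1 (mod 133143), i.e. 34969⁻¹ ≡ 107515.
Then x ≡ 107515·122731 ≡ 20164 (mod 133143); the smallest non-negative solution is x = 20164.

20164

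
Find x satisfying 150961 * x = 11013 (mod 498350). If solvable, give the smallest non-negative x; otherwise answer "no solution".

164333

First find gcd(150961, 498350):
498350 = 3×150961 + 45467
150961 = 3×45467 + 14560
45467 = 3×14560 + 1787
14560 = 8×1787 + 264
1787 = 6×264 + 203
264 = 1×203 + 61
203 = 3×61 + 20
61 = 3×20 + 1
20 = 20×1 + 0
gcd = 1, so a unique solution mod 498350 exists.
Back-substitute for the Bézout coefficients:
1 = 61 − 3·20
1 = −3·203 + 10·61
1 = 10·264 − 13·203
1 = −13·1787 + 88·264
1 = 88·14560 − 717·1787
1 = −717·45467 + 2239·14560
1 = 2239·150961 − 7434·45467
1 = −7434·498350 + 24541·150961
So 150961·(24541) ≡ 1 (mod 498350), giving 150961⁻¹ ≡ 24541.
x ≡ 150961⁻¹·11013 ≡ 24541·11013 ≡ 164333 (mod 498350).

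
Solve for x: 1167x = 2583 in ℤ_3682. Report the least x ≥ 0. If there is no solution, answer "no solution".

First find gcd(1167, 3682):
3682 = 3*1167 + 181
1167 = 6*181 + 81
181 = 2*81 + 19
81 = 4*19 + 5
19 = 3*5 + 4
5 = 1*4 + 1
4 = 4*1 + 0
gcd = 1, so a unique solution mod 3682 exists.
Back-substitute for the Bézout coefficients:
1 = 5 − 4
1 = −19 + 4·5
1 = 4·81 − 17·19
1 = −17·181 + 38·81
1 = 38·1167 − 245·181
1 = −245·3682 + 773·1167
So 1167·(773) ≡ 1 (mod 3682), giving 1167⁻¹ ≡ 773.
x ≡ 1167⁻¹·2583 ≡ 773·2583 ≡ 1015 (mod 3682).

1015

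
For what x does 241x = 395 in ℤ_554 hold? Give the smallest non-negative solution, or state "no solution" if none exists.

443

First find gcd(241, 554):
554 = 2·241 + 72
241 = 3·72 + 25
72 = 2·25 + 22
25 = 1·22 + 3
22 = 7·3 + 1
3 = 3·1 + 0
gcd = 1, so a unique solution mod 554 exists.
Back-substitute for the Bézout coefficients:
1 = 22 − 7·3
1 = −7·25 + 8·22
1 = 8·72 − 23·25
1 = −23·241 + 77·72
1 = 77·554 − 177·241
So 241·(-177) ≡ 1 (mod 554), giving 241⁻¹ ≡ 377.
x ≡ 241⁻¹·395 ≡ 377·395 ≡ 443 (mod 554).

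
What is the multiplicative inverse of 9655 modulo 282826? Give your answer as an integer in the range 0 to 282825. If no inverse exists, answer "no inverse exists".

193013

Apply the Euclidean algorithm to 282826 and 9655:
282826 = 29*9655 + 2831
9655 = 3*2831 + 1162
2831 = 2*1162 + 507
1162 = 2*507 + 148
507 = 3*148 + 63
148 = 2*63 + 22
63 = 2*22 + 19
22 = 1*19 + 3
19 = 6*3 + 1
3 = 3*1 + 0
The gcd is 1. Working backward:
1 = 19 − 6·3
1 = −6·22 + 7·19
1 = 7·63 − 20·22
1 = −20·148 + 47·63
1 = 47·507 − 161·148
1 = −161·1162 + 369·507
1 = 369·2831 − 899·1162
1 = −899·9655 + 3066·2831
1 = 3066·282826 − 89813·9655
Thus 9655·(-89813) ≡ 1 (mod 282826); reducing, -89813 mod 282826 = 193013.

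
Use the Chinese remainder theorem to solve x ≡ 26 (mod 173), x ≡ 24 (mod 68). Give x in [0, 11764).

Write x = 26 + 173·k. Then 173·k ≡ 24 − 26 ≡ 66 (mod 68).
Need 173⁻¹ mod 68. Extended Euclid on (68, 37):
68 = 1·37 + 31
37 = 1·31 + 6
31 = 5·6 + 1
6 = 6·1 + 0
Back-substitute:
1 = 31 − 5·6
1 = −5·37 + 6·31
1 = 6·68 − 11·37
173⁻¹ ≡ 57 (mod 68), so k ≡ 57·66 ≡ 22 (mod 68).
x = 26 + 173·22 = 3832.

3832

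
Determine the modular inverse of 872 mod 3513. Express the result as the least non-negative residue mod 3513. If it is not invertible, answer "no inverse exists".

gcd(3513, 872) by repeated division:
3513 = 4*872 + 25
872 = 34*25 + 22
25 = 1*22 + 3
22 = 7*3 + 1
3 = 3*1 + 0
gcd = 1, so the inverse exists. Back-substitute:
1 = 22 − 7·3
1 = −7·25 + 8·22
1 = 8·872 − 279·25
1 = −279·3513 + 1124·872
So 872·1124 ≡ 1 (mod 3513).

1124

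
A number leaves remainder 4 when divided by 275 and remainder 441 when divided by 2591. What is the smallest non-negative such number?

Write x = 4 + 275·k. Then 275·k ≡ 441 − 4 ≡ 437 (mod 2591).
Need 275⁻¹ mod 2591. Extended Euclid on (2591, 275):
2591 = 9*275 + 116
275 = 2*116 + 43
116 = 2*43 + 30
43 = 1*30 + 13
30 = 2*13 + 4
13 = 3*4 + 1
4 = 4*1 + 0
Back-substitute:
1 = 13 − 3·4
1 = −3·30 + 7·13
1 = 7·43 − 10·30
1 = −10·116 + 27·43
1 = 27·275 − 64·116
1 = −64·2591 + 603·275
275⁻¹ ≡ 603 (mod 2591), so k ≡ 603·437 ≡ 1820 (mod 2591).
x = 4 + 275·1820 = 500504.

500504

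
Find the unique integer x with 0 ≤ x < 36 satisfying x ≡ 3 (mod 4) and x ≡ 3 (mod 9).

Write x = 3 + 4·k. Then 4·k ≡ 3 − 3 ≡ 0 (mod 9).
Need 4⁻¹ mod 9. Extended Euclid on (9, 4):
9 = 2×4 + 1
4 = 4×1 + 0
Back-substitute:
1 = 9 − 2·4
4⁻¹ ≡ 7 (mod 9), so k ≡ 7·0 ≡ 0 (mod 9).
x = 3 + 4·0 = 3.

3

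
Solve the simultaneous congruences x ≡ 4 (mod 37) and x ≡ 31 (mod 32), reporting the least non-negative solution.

Write x = 4 + 37·k. Then 37·k ≡ 31 − 4 ≡ 27 (mod 32).
Need 37⁻¹ mod 32. Extended Euclid on (32, 5):
32 = 6×5 + 2
5 = 2×2 + 1
2 = 2×1 + 0
Back-substitute:
1 = 5 − 2·2
1 = −2·32 + 13·5
37⁻¹ ≡ 13 (mod 32), so k ≡ 13·27 ≡ 31 (mod 32).
x = 4 + 37·31 = 1151.

1151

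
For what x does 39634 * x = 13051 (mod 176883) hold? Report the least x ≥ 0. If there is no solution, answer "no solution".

no solution

gcd(39634, 176883):
176883 = 4×39634 + 18347
39634 = 2×18347 + 2940
18347 = 6×2940 + 707
2940 = 4×707 + 112
707 = 6×112 + 35
112 = 3×35 + 7
35 = 5×7 + 0
gcd = 7, but 7 ∤ 13051, so the congruence has no solution.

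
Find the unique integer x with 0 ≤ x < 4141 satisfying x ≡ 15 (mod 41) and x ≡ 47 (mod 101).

3582

Write x = 15 + 41·k. Then 41·k ≡ 47 − 15 ≡ 32 (mod 101).
Need 41⁻¹ mod 101. Extended Euclid on (101, 41):
101 = 2·41 + 19
41 = 2·19 + 3
19 = 6·3 + 1
3 = 3·1 + 0
Back-substitute:
1 = 19 − 6·3
1 = −6·41 + 13·19
1 = 13·101 − 32·41
41⁻¹ ≡ 69 (mod 101), so k ≡ 69·32 ≡ 87 (mod 101).
x = 15 + 41·87 = 3582.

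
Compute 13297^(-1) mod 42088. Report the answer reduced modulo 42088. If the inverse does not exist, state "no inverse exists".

24521

Apply the Euclidean algorithm to 42088 and 13297:
42088 = 3·13297 + 2197
13297 = 6·2197 + 115
2197 = 19·115 + 12
115 = 9·12 + 7
12 = 1·7 + 5
7 = 1·5 + 2
5 = 2·2 + 1
2 = 2·1 + 0
Since gcd(13297, 42088) = 1, back-substitute to write 1 as a combination:
1 = 5 − 2·2
1 = −2·7 + 3·5
1 = 3·12 − 5·7
1 = −5·115 + 48·12
1 = 48·2197 − 917·115
1 = −917·13297 + 5550·2197
1 = 5550·42088 − 17567·13297
Thus 13297·(-17567) ≡ 1 (mod 42088); reducing, -17567 mod 42088 = 24521.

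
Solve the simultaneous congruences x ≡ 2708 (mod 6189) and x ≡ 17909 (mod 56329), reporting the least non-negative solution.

59163359

Write x = 2708 + 6189·k. Then 6189·k ≡ 17909 − 2708 ≡ 15201 (mod 56329).
Need 6189⁻¹ mod 56329. Extended Euclid on (56329, 6189):
56329 = 9*6189 + 628
6189 = 9*628 + 537
628 = 1*537 + 91
537 = 5*91 + 82
91 = 1*82 + 9
82 = 9*9 + 1
9 = 9*1 + 0
Back-substitute:
1 = 82 − 9·9
1 = −9·91 + 10·82
1 = 10·537 − 59·91
1 = −59·628 + 69·537
1 = 69·6189 − 680·628
1 = −680·56329 + 6189·6189
6189⁻¹ ≡ 6189 (mod 56329), so k ≡ 6189·15201 ≡ 9559 (mod 56329).
x = 2708 + 6189·9559 = 59163359.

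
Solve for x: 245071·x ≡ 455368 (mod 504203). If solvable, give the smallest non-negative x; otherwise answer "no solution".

6318

First find gcd(245071, 504203):
504203 = 2*245071 + 14061
245071 = 17*14061 + 6034
14061 = 2*6034 + 1993
6034 = 3*1993 + 55
1993 = 36*55 + 13
55 = 4*13 + 3
13 = 4*3 + 1
3 = 3*1 + 0
gcd = 1, so a unique solution mod 504203 exists.
Back-substitute for the Bézout coefficients:
1 = 13 − 4·3
1 = −4·55 + 17·13
1 = 17·1993 − 616·55
1 = −616·6034 + 1865·1993
1 = 1865·14061 − 4346·6034
1 = −4346·245071 + 75747·14061
1 = 75747·504203 − 155840·245071
So 245071·(-155840) ≡ 1 (mod 504203), giving 245071⁻¹ ≡ 348363.
x ≡ 245071⁻¹·455368 ≡ 348363·455368 ≡ 6318 (mod 504203).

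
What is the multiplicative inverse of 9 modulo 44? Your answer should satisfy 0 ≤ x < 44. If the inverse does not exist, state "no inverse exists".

Run Euclid on (44, 9):
44 = 4*9 + 8
9 = 1*8 + 1
8 = 8*1 + 0
The gcd is 1. Working backward:
1 = 9 − 8
1 = −44 + 5·9
So 9·5 ≡ 1 (mod 44).

5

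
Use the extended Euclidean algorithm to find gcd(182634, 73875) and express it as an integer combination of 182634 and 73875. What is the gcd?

3

Repeated division:
182634 = 2×73875 + 34884
73875 = 2×34884 + 4107
34884 = 8×4107 + 2028
4107 = 2×2028 + 51
2028 = 39×51 + 39
51 = 1×39 + 12
39 = 3×12 + 3
12 = 4×3 + 0
gcd(182634, 73875) = 3.
Express as a combination:
3 = 39 − 3·12
3 = −3·51 + 4·39
3 = 4·2028 − 159·51
3 = −159·4107 + 322·2028
3 = 322·34884 − 2735·4107
3 = −2735·73875 + 5792·34884
3 = 5792·182634 − 14319·73875
So 3 = (5792)·182634 + (-14319)·73875.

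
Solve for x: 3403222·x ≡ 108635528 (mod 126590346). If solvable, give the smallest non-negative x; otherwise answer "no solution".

16583327

First find gcd(3403222, 126590346):
126590346 = 37·3403222 + 671132
3403222 = 5·671132 + 47562
671132 = 14·47562 + 5264
47562 = 9·5264 + 186
5264 = 28·186 + 56
186 = 3·56 + 18
56 = 3·18 + 2
18 = 9·2 + 0
gcd = 2 and 2 | 108635528, so solutions exist. Divide through by 2: 1701611x ≡ 54317764 (mod 63295173).
Now find 1701611⁻¹ mod 63295173:
63295173 = 37*1701611 + 335566
1701611 = 5*335566 + 23781
335566 = 14*23781 + 2632
23781 = 9*2632 + 93
2632 = 28*93 + 28
93 = 3*28 + 9
28 = 3*9 + 1
9 = 9*1 + 0
Back-substitute:
1 = 28 − 3·9
1 = −3·93 + 10·28
1 = 10·2632 − 283·93
1 = −283·23781 + 2557·2632
1 = 2557·335566 − 36081·23781
1 = −36081·1701611 + 182962·335566
1 = 182962·63295173 − 6805675·1701611
So 1701611·(-6805675) ≡ 1 (mod 63295173), i.e. 1701611⁻¹ ≡ 56489498.
Then x ≡ 56489498·54317764 ≡ 16583327 (mod 63295173); the smallest non-negative solution is x = 16583327.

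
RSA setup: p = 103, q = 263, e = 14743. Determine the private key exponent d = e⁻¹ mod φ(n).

10111

φ(n) = (p−1)(q−1) = 102·262 = 26724.
Need d with 14743·d ≡ 1 (mod 26724). Apply the extended Euclidean algorithm:
26724 = 1·14743 + 11981
14743 = 1·11981 + 2762
11981 = 4·2762 + 933
2762 = 2·933 + 896
933 = 1·896 + 37
896 = 24·37 + 8
37 = 4·8 + 5
8 = 1·5 + 3
5 = 1·3 + 2
3 = 1·2 + 1
2 = 2·1 + 0
Back-substitute:
1 = 3 − 2
1 = −5 + 2·3
1 = 2·8 − 3·5
1 = −3·37 + 14·8
1 = 14·896 − 339·37
1 = −339·933 + 353·896
1 = 353·2762 − 1045·933
1 = −1045·11981 + 4533·2762
1 = 4533·14743 − 5578·11981
1 = −5578·26724 + 10111·14743
So 14743·10111 ≡ 1 (mod 26724), hence d = 10111.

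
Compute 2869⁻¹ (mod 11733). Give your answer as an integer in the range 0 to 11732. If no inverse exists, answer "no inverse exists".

6985

Extended Euclidean algorithm:
11733 = 4*2869 + 257
2869 = 11*257 + 42
257 = 6*42 + 5
42 = 8*5 + 2
5 = 2*2 + 1
2 = 2*1 + 0
Since gcd(2869, 11733) = 1, back-substitute to write 1 as a combination:
1 = 5 − 2·2
1 = −2·42 + 17·5
1 = 17·257 − 104·42
1 = −104·2869 + 1161·257
1 = 1161·11733 − 4748·2869
So 2869·(-4748) ≡ 1 (mod 11733), and -4748 ≡ 6985 (mod 11733).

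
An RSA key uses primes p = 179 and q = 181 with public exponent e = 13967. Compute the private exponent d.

φ(n) = (p−1)(q−1) = 178·180 = 32040.
Need d with 13967·d ≡ 1 (mod 32040). Apply the extended Euclidean algorithm:
32040 = 2×13967 + 4106
13967 = 3×4106 + 1649
4106 = 2×1649 + 808
1649 = 2×808 + 33
808 = 24×33 + 16
33 = 2×16 + 1
16 = 16×1 + 0
Back-substitute:
1 = 33 − 2·16
1 = −2·808 + 49·33
1 = 49·1649 − 100·808
1 = −100·4106 + 249·1649
1 = 249·13967 − 847·4106
1 = −847·32040 + 1943·13967
So 13967·1943 ≡ 1 (mod 32040), hence d = 1943.

1943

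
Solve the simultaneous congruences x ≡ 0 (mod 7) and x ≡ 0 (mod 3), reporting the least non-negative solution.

0

Write x = 0 + 7·k. Then 7·k ≡ 0 − 0 ≡ 0 (mod 3).
Need 7⁻¹ mod 3. Extended Euclid on (3, 1):
3 = 3·1 + 0
7⁻¹ ≡ 1 (mod 3), so k ≡ 1·0 ≡ 0 (mod 3).
x = 0 + 7·0 = 0.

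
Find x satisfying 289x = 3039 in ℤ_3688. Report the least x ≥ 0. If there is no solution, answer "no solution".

1695

First find gcd(289, 3688):
3688 = 12×289 + 220
289 = 1×220 + 69
220 = 3×69 + 13
69 = 5×13 + 4
13 = 3×4 + 1
4 = 4×1 + 0
gcd = 1, so a unique solution mod 3688 exists.
Back-substitute for the Bézout coefficients:
1 = 13 − 3·4
1 = −3·69 + 16·13
1 = 16·220 − 51·69
1 = −51·289 + 67·220
1 = 67·3688 − 855·289
So 289·(-855) ≡ 1 (mod 3688), giving 289⁻¹ ≡ 2833.
x ≡ 289⁻¹·3039 ≡ 2833·3039 ≡ 1695 (mod 3688).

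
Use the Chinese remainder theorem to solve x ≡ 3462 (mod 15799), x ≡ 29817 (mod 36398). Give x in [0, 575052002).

Write x = 3462 + 15799·k. Then 15799·k ≡ 29817 − 3462 ≡ 26355 (mod 36398).
Need 15799⁻¹ mod 36398. Extended Euclid on (36398, 15799):
36398 = 2×15799 + 4800
15799 = 3×4800 + 1399
4800 = 3×1399 + 603
1399 = 2×603 + 193
603 = 3×193 + 24
193 = 8×24 + 1
24 = 24×1 + 0
Back-substitute:
1 = 193 − 8·24
1 = −8·603 + 25·193
1 = 25·1399 − 58·603
1 = −58·4800 + 199·1399
1 = 199·15799 − 655·4800
1 = −655·36398 + 1509·15799
15799⁻¹ ≡ 1509 (mod 36398), so k ≡ 1509·26355 ≡ 23079 (mod 36398).
x = 3462 + 15799·23079 = 364628583.

364628583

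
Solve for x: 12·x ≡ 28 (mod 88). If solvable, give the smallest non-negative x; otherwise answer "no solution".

First find gcd(12, 88):
88 = 7*12 + 4
12 = 3*4 + 0
gcd = 4 and 4 | 28, so solutions exist. Divide through by 4: 3x ≡ 7 (mod 22).
Now find 3⁻¹ mod 22:
22 = 7·3 + 1
3 = 3·1 + 0
Back-substitute:
1 = 22 − 7·3
So 3·(-7) ≡ 1 (mod 22), i.e. 3⁻¹ ≡ 15.
Then x ≡ 15·7 ≡ 17 (mod 22); the smallest non-negative solution is x = 17.

17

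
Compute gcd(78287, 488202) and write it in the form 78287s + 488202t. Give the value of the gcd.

Euclidean algorithm:
488202 = 6·78287 + 18480
78287 = 4·18480 + 4367
18480 = 4·4367 + 1012
4367 = 4·1012 + 319
1012 = 3·319 + 55
319 = 5·55 + 44
55 = 1·44 + 11
44 = 4·11 + 0
gcd(78287, 488202) = 11.
Back-substituting:
11 = 55 − 44
11 = −319 + 6·55
11 = 6·1012 − 19·319
11 = −19·4367 + 82·1012
11 = 82·18480 − 347·4367
11 = −347·78287 + 1470·18480
11 = 1470·488202 − 9167·78287
So 11 = (1470)·488202 + (-9167)·78287.

11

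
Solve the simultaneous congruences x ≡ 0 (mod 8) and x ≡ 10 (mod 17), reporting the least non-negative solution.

112

Write x = 0 + 8·k. Then 8·k ≡ 10 − 0 ≡ 10 (mod 17).
Need 8⁻¹ mod 17. Extended Euclid on (17, 8):
17 = 2×8 + 1
8 = 8×1 + 0
Back-substitute:
1 = 17 − 2·8
8⁻¹ ≡ 15 (mod 17), so k ≡ 15·10 ≡ 14 (mod 17).
x = 0 + 8·14 = 112.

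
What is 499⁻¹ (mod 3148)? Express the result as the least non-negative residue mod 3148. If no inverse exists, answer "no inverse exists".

511

gcd(3148, 499) by repeated division:
3148 = 6*499 + 154
499 = 3*154 + 37
154 = 4*37 + 6
37 = 6*6 + 1
6 = 6*1 + 0
The gcd is 1. Working backward:
1 = 37 − 6·6
1 = −6·154 + 25·37
1 = 25·499 − 81·154
1 = −81·3148 + 511·499
So 499·511 ≡ 1 (mod 3148).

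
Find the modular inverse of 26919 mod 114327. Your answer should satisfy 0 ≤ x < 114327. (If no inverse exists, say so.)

no inverse exists

Euclidean algorithm on 114327, 26919:
114327 = 4*26919 + 6651
26919 = 4*6651 + 315
6651 = 21*315 + 36
315 = 8*36 + 27
36 = 1*27 + 9
27 = 3*9 + 0
gcd(26919, 114327) = 9 ≠ 1, so 26919 has no multiplicative inverse modulo 114327.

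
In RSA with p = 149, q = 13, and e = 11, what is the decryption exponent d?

φ(n) = (p−1)(q−1) = 148·12 = 1776.
Need d with 11·d ≡ 1 (mod 1776). Apply the extended Euclidean algorithm:
1776 = 161×11 + 5
11 = 2×5 + 1
5 = 5×1 + 0
Back-substitute:
1 = 11 − 2·5
1 = −2·1776 + 323·11
So 11·323 ≡ 1 (mod 1776), hence d = 323.

323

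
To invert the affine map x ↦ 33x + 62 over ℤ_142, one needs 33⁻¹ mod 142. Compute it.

99

Extended Euclidean algorithm:
142 = 4*33 + 10
33 = 3*10 + 3
10 = 3*3 + 1
3 = 3*1 + 0
The gcd is 1. Working backward:
1 = 10 − 3·3
1 = −3·33 + 10·10
1 = 10·142 − 43·33
Thus 33·(-43) ≡ 1 (mod 142); reducing, -43 mod 142 = 99.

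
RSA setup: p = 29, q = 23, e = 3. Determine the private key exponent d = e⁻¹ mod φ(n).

φ(n) = (p−1)(q−1) = 28·22 = 616.
Need d with 3·d ≡ 1 (mod 616). Apply the extended Euclidean algorithm:
616 = 205·3 + 1
3 = 3·1 + 0
Back-substitute:
1 = 616 − 205·3
So 3·(-205) ≡ 1 (mod 616), hence d ≡ -205 ≡ 411 (mod 616).

411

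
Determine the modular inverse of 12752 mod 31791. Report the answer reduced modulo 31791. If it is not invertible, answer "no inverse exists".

27326

Run Euclid on (31791, 12752):
31791 = 2·12752 + 6287
12752 = 2·6287 + 178
6287 = 35·178 + 57
178 = 3·57 + 7
57 = 8·7 + 1
7 = 7·1 + 0
The gcd is 1. Working backward:
1 = 57 − 8·7
1 = −8·178 + 25·57
1 = 25·6287 − 883·178
1 = −883·12752 + 1791·6287
1 = 1791·31791 − 4465·12752
So 12752·(-4465) ≡ 1 (mod 31791), and -4465 ≡ 27326 (mod 31791).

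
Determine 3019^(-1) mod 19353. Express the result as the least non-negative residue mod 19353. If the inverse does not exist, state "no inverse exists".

Apply the Euclidean algorithm to 19353 and 3019:
19353 = 6*3019 + 1239
3019 = 2*1239 + 541
1239 = 2*541 + 157
541 = 3*157 + 70
157 = 2*70 + 17
70 = 4*17 + 2
17 = 8*2 + 1
2 = 2*1 + 0
gcd = 1, so the inverse exists. Back-substitute:
1 = 17 − 8·2
1 = −8·70 + 33·17
1 = 33·157 − 74·70
1 = −74·541 + 255·157
1 = 255·1239 − 584·541
1 = −584·3019 + 1423·1239
1 = 1423·19353 − 9122·3019
Hence 3019⁻¹ ≡ -9122 ≡ 10231 (mod 19353).

10231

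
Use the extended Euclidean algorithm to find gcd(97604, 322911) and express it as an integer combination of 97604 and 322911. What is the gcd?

1

Apply Euclid's algorithm to 322911 and 97604:
322911 = 3·97604 + 30099
97604 = 3·30099 + 7307
30099 = 4·7307 + 871
7307 = 8·871 + 339
871 = 2·339 + 193
339 = 1·193 + 146
193 = 1·146 + 47
146 = 3·47 + 5
47 = 9·5 + 2
5 = 2·2 + 1
2 = 2·1 + 0
gcd(97604, 322911) = 1.
Working backward:
1 = 5 − 2·2
1 = −2·47 + 19·5
1 = 19·146 − 59·47
1 = −59·193 + 78·146
1 = 78·339 − 137·193
1 = −137·871 + 352·339
1 = 352·7307 − 2953·871
1 = −2953·30099 + 12164·7307
1 = 12164·97604 − 39445·30099
1 = −39445·322911 + 130499·97604
So 1 = (-39445)·322911 + (130499)·97604.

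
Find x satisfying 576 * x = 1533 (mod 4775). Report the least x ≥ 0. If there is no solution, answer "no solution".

First find gcd(576, 4775):
4775 = 8·576 + 167
576 = 3·167 + 75
167 = 2·75 + 17
75 = 4·17 + 7
17 = 2·7 + 3
7 = 2·3 + 1
3 = 3·1 + 0
gcd = 1, so a unique solution mod 4775 exists.
Back-substitute for the Bézout coefficients:
1 = 7 − 2·3
1 = −2·17 + 5·7
1 = 5·75 − 22·17
1 = −22·167 + 49·75
1 = 49·576 − 169·167
1 = −169·4775 + 1401·576
So 576·(1401) ≡ 1 (mod 4775), giving 576⁻¹ ≡ 1401.
x ≡ 576⁻¹·1533 ≡ 1401·1533 ≡ 3758 (mod 4775).

3758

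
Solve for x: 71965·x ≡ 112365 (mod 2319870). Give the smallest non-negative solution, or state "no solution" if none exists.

First find gcd(71965, 2319870):
2319870 = 32·71965 + 16990
71965 = 4·16990 + 4005
16990 = 4·4005 + 970
4005 = 4·970 + 125
970 = 7·125 + 95
125 = 1·95 + 30
95 = 3·30 + 5
30 = 6·5 + 0
gcd = 5 and 5 | 112365, so solutions exist. Divide through by 5: 14393x ≡ 22473 (mod 463974).
Now find 14393⁻¹ mod 463974:
463974 = 32*14393 + 3398
14393 = 4*3398 + 801
3398 = 4*801 + 194
801 = 4*194 + 25
194 = 7*25 + 19
25 = 1*19 + 6
19 = 3*6 + 1
6 = 6*1 + 0
Back-substitute:
1 = 19 − 3·6
1 = −3·25 + 4·19
1 = 4·194 − 31·25
1 = −31·801 + 128·194
1 = 128·3398 − 543·801
1 = −543·14393 + 2300·3398
1 = 2300·463974 − 74143·14393
So 14393·(-74143) ≡ 1 (mod 463974), i.e. 14393⁻¹ ≡ 389831.
Then x ≡ 389831·22473 ≡ 378969 (mod 463974); the smallest non-negative solution is x = 378969.

378969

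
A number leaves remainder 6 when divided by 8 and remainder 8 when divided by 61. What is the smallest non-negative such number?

Write x = 6 + 8·k. Then 8·k ≡ 8 − 6 ≡ 2 (mod 61).
Need 8⁻¹ mod 61. Extended Euclid on (61, 8):
61 = 7·8 + 5
8 = 1·5 + 3
5 = 1·3 + 2
3 = 1·2 + 1
2 = 2·1 + 0
Back-substitute:
1 = 3 − 2
1 = −5 + 2·3
1 = 2·8 − 3·5
1 = −3·61 + 23·8
8⁻¹ ≡ 23 (mod 61), so k ≡ 23·2 ≡ 46 (mod 61).
x = 6 + 8·46 = 374.

374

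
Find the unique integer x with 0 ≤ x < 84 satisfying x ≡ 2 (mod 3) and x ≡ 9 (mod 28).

65

Write x = 2 + 3·k. Then 3·k ≡ 9 − 2 ≡ 7 (mod 28).
Need 3⁻¹ mod 28. Extended Euclid on (28, 3):
28 = 9×3 + 1
3 = 3×1 + 0
Back-substitute:
1 = 28 − 9·3
3⁻¹ ≡ 19 (mod 28), so k ≡ 19·7 ≡ 21 (mod 28).
x = 2 + 3·21 = 65.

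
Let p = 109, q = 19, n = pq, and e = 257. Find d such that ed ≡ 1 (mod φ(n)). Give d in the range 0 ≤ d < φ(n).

1649

φ(n) = (p−1)(q−1) = 108·18 = 1944.
Need d with 257·d ≡ 1 (mod 1944). Apply the extended Euclidean algorithm:
1944 = 7*257 + 145
257 = 1*145 + 112
145 = 1*112 + 33
112 = 3*33 + 13
33 = 2*13 + 7
13 = 1*7 + 6
7 = 1*6 + 1
6 = 6*1 + 0
Back-substitute:
1 = 7 − 6
1 = −13 + 2·7
1 = 2·33 − 5·13
1 = −5·112 + 17·33
1 = 17·145 − 22·112
1 = −22·257 + 39·145
1 = 39·1944 − 295·257
So 257·(-295) ≡ 1 (mod 1944), hence d ≡ -295 ≡ 1649 (mod 1944).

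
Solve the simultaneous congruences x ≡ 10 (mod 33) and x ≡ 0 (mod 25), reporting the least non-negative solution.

175

Write x = 10 + 33·k. Then 33·k ≡ 0 − 10 ≡ 15 (mod 25).
Need 33⁻¹ mod 25. Extended Euclid on (25, 8):
25 = 3·8 + 1
8 = 8·1 + 0
Back-substitute:
1 = 25 − 3·8
33⁻¹ ≡ 22 (mod 25), so k ≡ 22·15 ≡ 5 (mod 25).
x = 10 + 33·5 = 175.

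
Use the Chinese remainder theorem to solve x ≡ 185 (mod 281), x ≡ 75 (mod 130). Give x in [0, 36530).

Write x = 185 + 281·k. Then 281·k ≡ 75 − 185 ≡ 20 (mod 130).
Need 281⁻¹ mod 130. Extended Euclid on (130, 21):
130 = 6×21 + 4
21 = 5×4 + 1
4 = 4×1 + 0
Back-substitute:
1 = 21 − 5·4
1 = −5·130 + 31·21
281⁻¹ ≡ 31 (mod 130), so k ≡ 31·20 ≡ 100 (mod 130).
x = 185 + 281·100 = 28285.

28285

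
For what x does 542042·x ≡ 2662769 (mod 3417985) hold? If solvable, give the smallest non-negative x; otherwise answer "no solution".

3339767

First find gcd(542042, 3417985):
3417985 = 6×542042 + 165733
542042 = 3×165733 + 44843
165733 = 3×44843 + 31204
44843 = 1×31204 + 13639
31204 = 2×13639 + 3926
13639 = 3×3926 + 1861
3926 = 2×1861 + 204
1861 = 9×204 + 25
204 = 8×25 + 4
25 = 6×4 + 1
4 = 4×1 + 0
gcd = 1, so a unique solution mod 3417985 exists.
Back-substitute for the Bézout coefficients:
1 = 25 − 6·4
1 = −6·204 + 49·25
1 = 49·1861 − 447·204
1 = −447·3926 + 943·1861
1 = 943·13639 − 3276·3926
1 = −3276·31204 + 7495·13639
1 = 7495·44843 − 10771·31204
1 = −10771·165733 + 39808·44843
1 = 39808·542042 − 130195·165733
1 = −130195·3417985 + 820978·542042
So 542042·(820978) ≡ 1 (mod 3417985), giving 542042⁻¹ ≡ 820978.
x ≡ 542042⁻¹·2662769 ≡ 820978·2662769 ≡ 3339767 (mod 3417985).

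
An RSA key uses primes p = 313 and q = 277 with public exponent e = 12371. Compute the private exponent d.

φ(n) = (p−1)(q−1) = 312·276 = 86112.
Need d with 12371·d ≡ 1 (mod 86112). Apply the extended Euclidean algorithm:
86112 = 6·12371 + 11886
12371 = 1·11886 + 485
11886 = 24·485 + 246
485 = 1·246 + 239
246 = 1·239 + 7
239 = 34·7 + 1
7 = 7·1 + 0
Back-substitute:
1 = 239 − 34·7
1 = −34·246 + 35·239
1 = 35·485 − 69·246
1 = −69·11886 + 1691·485
1 = 1691·12371 − 1760·11886
1 = −1760·86112 + 12251·12371
So 12371·12251 ≡ 1 (mod 86112), hence d = 12251.

12251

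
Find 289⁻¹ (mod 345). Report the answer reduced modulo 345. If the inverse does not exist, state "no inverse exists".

gcd(345, 289) by repeated division:
345 = 1*289 + 56
289 = 5*56 + 9
56 = 6*9 + 2
9 = 4*2 + 1
2 = 2*1 + 0
Since gcd(289, 345) = 1, back-substitute to write 1 as a combination:
1 = 9 − 4·2
1 = −4·56 + 25·9
1 = 25·289 − 129·56
1 = −129·345 + 154·289
So 289·154 ≡ 1 (mod 345).

154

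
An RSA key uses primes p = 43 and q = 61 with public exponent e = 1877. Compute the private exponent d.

533

φ(n) = (p−1)(q−1) = 42·60 = 2520.
Need d with 1877·d ≡ 1 (mod 2520). Apply the extended Euclidean algorithm:
2520 = 1·1877 + 643
1877 = 2·643 + 591
643 = 1·591 + 52
591 = 11·52 + 19
52 = 2·19 + 14
19 = 1·14 + 5
14 = 2·5 + 4
5 = 1·4 + 1
4 = 4·1 + 0
Back-substitute:
1 = 5 − 4
1 = −14 + 3·5
1 = 3·19 − 4·14
1 = −4·52 + 11·19
1 = 11·591 − 125·52
1 = −125·643 + 136·591
1 = 136·1877 − 397·643
1 = −397·2520 + 533·1877
So 1877·533 ≡ 1 (mod 2520), hence d = 533.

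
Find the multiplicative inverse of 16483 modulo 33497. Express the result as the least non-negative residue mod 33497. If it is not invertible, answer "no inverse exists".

10661

gcd(33497, 16483) by repeated division:
33497 = 2×16483 + 531
16483 = 31×531 + 22
531 = 24×22 + 3
22 = 7×3 + 1
3 = 3×1 + 0
Since gcd(16483, 33497) = 1, back-substitute to write 1 as a combination:
1 = 22 − 7·3
1 = −7·531 + 169·22
1 = 169·16483 − 5246·531
1 = −5246·33497 + 10661·16483
So 16483·10661 ≡ 1 (mod 33497).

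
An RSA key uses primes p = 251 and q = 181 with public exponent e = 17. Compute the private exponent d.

42353

φ(n) = (p−1)(q−1) = 250·180 = 45000.
Need d with 17·d ≡ 1 (mod 45000). Apply the extended Euclidean algorithm:
45000 = 2647×17 + 1
17 = 17×1 + 0
Back-substitute:
1 = 45000 − 2647·17
So 17·(-2647) ≡ 1 (mod 45000), hence d ≡ -2647 ≡ 42353 (mod 45000).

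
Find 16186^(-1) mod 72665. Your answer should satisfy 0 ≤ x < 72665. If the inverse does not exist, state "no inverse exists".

Extended Euclidean algorithm:
72665 = 4×16186 + 7921
16186 = 2×7921 + 344
7921 = 23×344 + 9
344 = 38×9 + 2
9 = 4×2 + 1
2 = 2×1 + 0
The gcd is 1. Working backward:
1 = 9 − 4·2
1 = −4·344 + 153·9
1 = 153·7921 − 3523·344
1 = −3523·16186 + 7199·7921
1 = 7199·72665 − 32319·16186
Hence 16186⁻¹ ≡ -32319 ≡ 40346 (mod 72665).

40346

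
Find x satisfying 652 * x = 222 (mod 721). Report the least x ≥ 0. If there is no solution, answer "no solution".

467

First find gcd(652, 721):
721 = 1·652 + 69
652 = 9·69 + 31
69 = 2·31 + 7
31 = 4·7 + 3
7 = 2·3 + 1
3 = 3·1 + 0
gcd = 1, so a unique solution mod 721 exists.
Back-substitute for the Bézout coefficients:
1 = 7 − 2·3
1 = −2·31 + 9·7
1 = 9·69 − 20·31
1 = −20·652 + 189·69
1 = 189·721 − 209·652
So 652·(-209) ≡ 1 (mod 721), giving 652⁻¹ ≡ 512.
x ≡ 652⁻¹·222 ≡ 512·222 ≡ 467 (mod 721).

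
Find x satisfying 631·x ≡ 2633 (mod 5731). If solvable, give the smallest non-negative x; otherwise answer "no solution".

First find gcd(631, 5731):
5731 = 9*631 + 52
631 = 12*52 + 7
52 = 7*7 + 3
7 = 2*3 + 1
3 = 3*1 + 0
gcd = 1, so a unique solution mod 5731 exists.
Back-substitute for the Bézout coefficients:
1 = 7 − 2·3
1 = −2·52 + 15·7
1 = 15·631 − 182·52
1 = −182·5731 + 1653·631
So 631·(1653) ≡ 1 (mod 5731), giving 631⁻¹ ≡ 1653.
x ≡ 631⁻¹·2633 ≡ 1653·2633 ≡ 2520 (mod 5731).

2520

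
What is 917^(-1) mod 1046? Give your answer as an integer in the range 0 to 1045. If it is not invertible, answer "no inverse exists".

673

gcd(1046, 917) by repeated division:
1046 = 1×917 + 129
917 = 7×129 + 14
129 = 9×14 + 3
14 = 4×3 + 2
3 = 1×2 + 1
2 = 2×1 + 0
gcd = 1, so the inverse exists. Back-substitute:
1 = 3 − 2
1 = −14 + 5·3
1 = 5·129 − 46·14
1 = −46·917 + 327·129
1 = 327·1046 − 373·917
So 917·(-373) ≡ 1 (mod 1046), and -373 ≡ 673 (mod 1046).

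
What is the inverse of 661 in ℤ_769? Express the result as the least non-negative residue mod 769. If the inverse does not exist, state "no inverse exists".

178

gcd(769, 661) by repeated division:
769 = 1×661 + 108
661 = 6×108 + 13
108 = 8×13 + 4
13 = 3×4 + 1
4 = 4×1 + 0
The gcd is 1. Working backward:
1 = 13 − 3·4
1 = −3·108 + 25·13
1 = 25·661 − 153·108
1 = −153·769 + 178·661
So 661·178 ≡ 1 (mod 769).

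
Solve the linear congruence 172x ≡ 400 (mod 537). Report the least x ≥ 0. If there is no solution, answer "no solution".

352

First find gcd(172, 537):
537 = 3*172 + 21
172 = 8*21 + 4
21 = 5*4 + 1
4 = 4*1 + 0
gcd = 1, so a unique solution mod 537 exists.
Back-substitute for the Bézout coefficients:
1 = 21 − 5·4
1 = −5·172 + 41·21
1 = 41·537 − 128·172
So 172·(-128) ≡ 1 (mod 537), giving 172⁻¹ ≡ 409.
x ≡ 172⁻¹·400 ≡ 409·400 ≡ 352 (mod 537).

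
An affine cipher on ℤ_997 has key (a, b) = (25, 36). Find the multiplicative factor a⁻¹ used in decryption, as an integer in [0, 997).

Run Euclid on (997, 25):
997 = 39*25 + 22
25 = 1*22 + 3
22 = 7*3 + 1
3 = 3*1 + 0
gcd = 1, so the inverse exists. Back-substitute:
1 = 22 − 7·3
1 = −7·25 + 8·22
1 = 8·997 − 319·25
Thus 25·(-319) ≡ 1 (mod 997); reducing, -319 mod 997 = 678.

678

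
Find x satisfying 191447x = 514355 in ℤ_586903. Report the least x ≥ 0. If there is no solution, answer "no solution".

First find gcd(191447, 586903):
586903 = 3·191447 + 12562
191447 = 15·12562 + 3017
12562 = 4·3017 + 494
3017 = 6·494 + 53
494 = 9·53 + 17
53 = 3·17 + 2
17 = 8·2 + 1
2 = 2·1 + 0
gcd = 1, so a unique solution mod 586903 exists.
Back-substitute for the Bézout coefficients:
1 = 17 − 8·2
1 = −8·53 + 25·17
1 = 25·494 − 233·53
1 = −233·3017 + 1423·494
1 = 1423·12562 − 5925·3017
1 = −5925·191447 + 90298·12562
1 = 90298·586903 − 276819·191447
So 191447·(-276819) ≡ 1 (mod 586903), giving 191447⁻¹ ≡ 310084.
x ≡ 191447⁻¹·514355 ≡ 310084·514355 ≡ 17958 (mod 586903).

17958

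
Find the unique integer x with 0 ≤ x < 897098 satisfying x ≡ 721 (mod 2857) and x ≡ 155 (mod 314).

Write x = 721 + 2857·k. Then 2857·k ≡ 155 − 721 ≡ 62 (mod 314).
Need 2857⁻¹ mod 314. Extended Euclid on (314, 31):
314 = 10×31 + 4
31 = 7×4 + 3
4 = 1×3 + 1
3 = 3×1 + 0
Back-substitute:
1 = 4 − 3
1 = −31 + 8·4
1 = 8·314 − 81·31
2857⁻¹ ≡ 233 (mod 314), so k ≡ 233·62 ≡ 2 (mod 314).
x = 721 + 2857·2 = 6435.

6435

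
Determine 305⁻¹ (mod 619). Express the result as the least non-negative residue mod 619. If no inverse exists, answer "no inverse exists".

550

gcd(619, 305) by repeated division:
619 = 2·305 + 9
305 = 33·9 + 8
9 = 1·8 + 1
8 = 8·1 + 0
Since gcd(305, 619) = 1, back-substitute to write 1 as a combination:
1 = 9 − 8
1 = −305 + 34·9
1 = 34·619 − 69·305
Thus 305·(-69) ≡ 1 (mod 619); reducing, -69 mod 619 = 550.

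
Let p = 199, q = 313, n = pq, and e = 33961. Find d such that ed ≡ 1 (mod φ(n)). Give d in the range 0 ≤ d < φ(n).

44377

φ(n) = (p−1)(q−1) = 198·312 = 61776.
Need d with 33961·d ≡ 1 (mod 61776). Apply the extended Euclidean algorithm:
61776 = 1·33961 + 27815
33961 = 1·27815 + 6146
27815 = 4·6146 + 3231
6146 = 1·3231 + 2915
3231 = 1·2915 + 316
2915 = 9·316 + 71
316 = 4·71 + 32
71 = 2·32 + 7
32 = 4·7 + 4
7 = 1·4 + 3
4 = 1·3 + 1
3 = 3·1 + 0
Back-substitute:
1 = 4 − 3
1 = −7 + 2·4
1 = 2·32 − 9·7
1 = −9·71 + 20·32
1 = 20·316 − 89·71
1 = −89·2915 + 821·316
1 = 821·3231 − 910·2915
1 = −910·6146 + 1731·3231
1 = 1731·27815 − 7834·6146
1 = −7834·33961 + 9565·27815
1 = 9565·61776 − 17399·33961
So 33961·(-17399) ≡ 1 (mod 61776), hence d ≡ -17399 ≡ 44377 (mod 61776).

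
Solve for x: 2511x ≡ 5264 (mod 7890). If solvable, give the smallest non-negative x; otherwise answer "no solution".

no solution

gcd(2511, 7890):
7890 = 3×2511 + 357
2511 = 7×357 + 12
357 = 29×12 + 9
12 = 1×9 + 3
9 = 3×3 + 0
gcd = 3, but 3 ∤ 5264, so the congruence has no solution.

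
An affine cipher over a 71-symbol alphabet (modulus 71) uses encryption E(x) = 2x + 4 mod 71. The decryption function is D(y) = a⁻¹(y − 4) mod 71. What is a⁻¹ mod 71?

36

Run Euclid on (71, 2):
71 = 35*2 + 1
2 = 2*1 + 0
The gcd is 1. Working backward:
1 = 71 − 35·2
Thus 2·(-35) ≡ 1 (mod 71); reducing, -35 mod 71 = 36.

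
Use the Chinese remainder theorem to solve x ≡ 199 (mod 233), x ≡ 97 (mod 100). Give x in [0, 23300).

Write x = 199 + 233·k. Then 233·k ≡ 97 − 199 ≡ 98 (mod 100).
Need 233⁻¹ mod 100. Extended Euclid on (100, 33):
100 = 3*33 + 1
33 = 33*1 + 0
Back-substitute:
1 = 100 − 3·33
233⁻¹ ≡ 97 (mod 100), so k ≡ 97·98 ≡ 6 (mod 100).
x = 199 + 233·6 = 1597.

1597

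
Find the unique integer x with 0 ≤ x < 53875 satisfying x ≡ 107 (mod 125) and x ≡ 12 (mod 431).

51732

Write x = 107 + 125·k. Then 125·k ≡ 12 − 107 ≡ 336 (mod 431).
Need 125⁻¹ mod 431. Extended Euclid on (431, 125):
431 = 3*125 + 56
125 = 2*56 + 13
56 = 4*13 + 4
13 = 3*4 + 1
4 = 4*1 + 0
Back-substitute:
1 = 13 − 3·4
1 = −3·56 + 13·13
1 = 13·125 − 29·56
1 = −29·431 + 100·125
125⁻¹ ≡ 100 (mod 431), so k ≡ 100·336 ≡ 413 (mod 431).
x = 107 + 125·413 = 51732.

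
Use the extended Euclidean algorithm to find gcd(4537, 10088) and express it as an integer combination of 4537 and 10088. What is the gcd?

13

Repeated division:
10088 = 2*4537 + 1014
4537 = 4*1014 + 481
1014 = 2*481 + 52
481 = 9*52 + 13
52 = 4*13 + 0
gcd(4537, 10088) = 13.
Back-substituting:
13 = 481 − 9·52
13 = −9·1014 + 19·481
13 = 19·4537 − 85·1014
13 = −85·10088 + 189·4537
So 13 = (-85)·10088 + (189)·4537.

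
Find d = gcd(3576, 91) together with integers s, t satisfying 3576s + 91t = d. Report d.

1

Apply Euclid's algorithm to 3576 and 91:
3576 = 39×91 + 27
91 = 3×27 + 10
27 = 2×10 + 7
10 = 1×7 + 3
7 = 2×3 + 1
3 = 3×1 + 0
gcd(3576, 91) = 1.
Back-substituting:
1 = 7 − 2·3
1 = −2·10 + 3·7
1 = 3·27 − 8·10
1 = −8·91 + 27·27
1 = 27·3576 − 1061·91
So 1 = (27)·3576 + (-1061)·91.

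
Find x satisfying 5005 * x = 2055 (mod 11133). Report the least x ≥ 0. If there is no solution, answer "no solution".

First find gcd(5005, 11133):
11133 = 2·5005 + 1123
5005 = 4·1123 + 513
1123 = 2·513 + 97
513 = 5·97 + 28
97 = 3·28 + 13
28 = 2·13 + 2
13 = 6·2 + 1
2 = 2·1 + 0
gcd = 1, so a unique solution mod 11133 exists.
Back-substitute for the Bézout coefficients:
1 = 13 − 6·2
1 = −6·28 + 13·13
1 = 13·97 − 45·28
1 = −45·513 + 238·97
1 = 238·1123 − 521·513
1 = −521·5005 + 2322·1123
1 = 2322·11133 − 5165·5005
So 5005·(-5165) ≡ 1 (mod 11133), giving 5005⁻¹ ≡ 5968.
x ≡ 5005⁻¹·2055 ≡ 5968·2055 ≡ 6807 (mod 11133).

6807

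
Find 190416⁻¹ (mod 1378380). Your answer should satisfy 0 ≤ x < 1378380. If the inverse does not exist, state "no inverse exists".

Euclidean algorithm on 1378380, 190416:
1378380 = 7×190416 + 45468
190416 = 4×45468 + 8544
45468 = 5×8544 + 2748
8544 = 3×2748 + 300
2748 = 9×300 + 48
300 = 6×48 + 12
48 = 4×12 + 0
gcd(190416, 1378380) = 12 ≠ 1, so 190416 has no multiplicative inverse modulo 1378380.

no inverse exists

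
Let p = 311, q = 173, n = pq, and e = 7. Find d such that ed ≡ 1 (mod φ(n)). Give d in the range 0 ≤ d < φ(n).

φ(n) = (p−1)(q−1) = 310·172 = 53320.
Need d with 7·d ≡ 1 (mod 53320). Apply the extended Euclidean algorithm:
53320 = 7617·7 + 1
7 = 7·1 + 0
Back-substitute:
1 = 53320 − 7617·7
So 7·(-7617) ≡ 1 (mod 53320), hence d ≡ -7617 ≡ 45703 (mod 53320).

45703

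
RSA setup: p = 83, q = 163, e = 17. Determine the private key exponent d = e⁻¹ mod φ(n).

9377

φ(n) = (p−1)(q−1) = 82·162 = 13284.
Need d with 17·d ≡ 1 (mod 13284). Apply the extended Euclidean algorithm:
13284 = 781×17 + 7
17 = 2×7 + 3
7 = 2×3 + 1
3 = 3×1 + 0
Back-substitute:
1 = 7 − 2·3
1 = −2·17 + 5·7
1 = 5·13284 − 3907·17
So 17·(-3907) ≡ 1 (mod 13284), hence d ≡ -3907 ≡ 9377 (mod 13284).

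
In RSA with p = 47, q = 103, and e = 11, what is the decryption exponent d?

3839

φ(n) = (p−1)(q−1) = 46·102 = 4692.
Need d with 11·d ≡ 1 (mod 4692). Apply the extended Euclidean algorithm:
4692 = 426*11 + 6
11 = 1*6 + 5
6 = 1*5 + 1
5 = 5*1 + 0
Back-substitute:
1 = 6 − 5
1 = −11 + 2·6
1 = 2·4692 − 853·11
So 11·(-853) ≡ 1 (mod 4692), hence d ≡ -853 ≡ 3839 (mod 4692).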